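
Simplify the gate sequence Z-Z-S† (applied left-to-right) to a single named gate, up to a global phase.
S†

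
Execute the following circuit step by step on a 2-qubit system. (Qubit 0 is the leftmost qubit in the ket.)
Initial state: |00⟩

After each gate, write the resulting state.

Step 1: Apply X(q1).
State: |01⟩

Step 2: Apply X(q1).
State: |00⟩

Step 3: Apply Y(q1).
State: i|01⟩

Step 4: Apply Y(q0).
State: -|11⟩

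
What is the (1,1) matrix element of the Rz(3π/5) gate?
(0.5878 + 0.809i)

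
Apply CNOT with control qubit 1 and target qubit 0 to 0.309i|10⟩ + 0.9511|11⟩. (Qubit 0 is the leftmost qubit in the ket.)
0.9511|01⟩ + 0.309i|10⟩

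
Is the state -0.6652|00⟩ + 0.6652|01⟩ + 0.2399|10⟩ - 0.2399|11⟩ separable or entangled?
Separable

Writing the state as a|00⟩ + b|01⟩ + c|10⟩ + d|11⟩, it is a product state iff ad − bc = 0.
Here (a, b, c, d) = (-0.6652, 0.6652, 0.2399, -0.2399): ad − bc = (-0.6652)(-0.2399) − (0.6652)(0.2399) = 0, so the state is separable.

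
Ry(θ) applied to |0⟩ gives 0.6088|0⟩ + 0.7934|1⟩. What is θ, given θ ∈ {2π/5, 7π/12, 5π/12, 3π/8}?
7π/12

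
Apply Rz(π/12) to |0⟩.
(0.9914 - 0.1305i)|0⟩

Rz(π/12) = [[e^(−iθ/2), 0], [0, e^(iθ/2)]] with e^(±iθ/2) = cos(θ/2) ± i·sin(θ/2); θ = π/12, cos(θ/2) ≈ 0.991445, sin(θ/2) ≈ 0.130526.
With a = amp(|0⟩) = 1 and b = amp(|1⟩) = 0:
new amp(|0⟩) = (0.991445 - 0.130526i)·a = (0.9914 - 0.1305i)
new amp(|1⟩) = (0.991445 + 0.130526i)·b = 0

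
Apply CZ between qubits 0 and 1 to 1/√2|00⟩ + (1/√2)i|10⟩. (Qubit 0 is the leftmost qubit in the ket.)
1/√2|00⟩ + (1/√2)i|10⟩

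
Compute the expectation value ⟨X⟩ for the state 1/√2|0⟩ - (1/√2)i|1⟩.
0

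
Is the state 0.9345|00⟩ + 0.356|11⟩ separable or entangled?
Entangled

Writing the state as a|00⟩ + b|01⟩ + c|10⟩ + d|11⟩, it is a product state iff ad − bc = 0.
Here (a, b, c, d) = (0.9345, 0, 0, 0.356): ad − bc = (0.9345)(0.356) − (0)(0) = 0.3327 ≠ 0, so the state is entangled.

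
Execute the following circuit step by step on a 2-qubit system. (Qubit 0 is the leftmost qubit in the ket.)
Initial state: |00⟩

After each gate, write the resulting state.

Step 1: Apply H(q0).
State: 1/√2|00⟩ + 1/√2|10⟩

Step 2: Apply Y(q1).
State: (1/√2)i|01⟩ + (1/√2)i|11⟩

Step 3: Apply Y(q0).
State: 1/√2|01⟩ - 1/√2|11⟩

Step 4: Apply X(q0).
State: -1/√2|01⟩ + 1/√2|11⟩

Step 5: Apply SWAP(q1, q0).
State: -1/√2|10⟩ + 1/√2|11⟩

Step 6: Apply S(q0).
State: -(1/√2)i|10⟩ + (1/√2)i|11⟩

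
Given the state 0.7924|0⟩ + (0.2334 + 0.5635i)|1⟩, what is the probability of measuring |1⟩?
0.372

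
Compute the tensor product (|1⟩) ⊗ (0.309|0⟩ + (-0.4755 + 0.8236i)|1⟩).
0.309|10⟩ + (-0.4755 + 0.8236i)|11⟩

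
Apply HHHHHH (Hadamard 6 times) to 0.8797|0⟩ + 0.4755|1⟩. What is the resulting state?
0.8797|0⟩ + 0.4755|1⟩

H² = I, so an even number of Hadamards cancels: H^6 = I and the state is unchanged.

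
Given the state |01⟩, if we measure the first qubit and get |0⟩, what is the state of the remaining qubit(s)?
|1⟩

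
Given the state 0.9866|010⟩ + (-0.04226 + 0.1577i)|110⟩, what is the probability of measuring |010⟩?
0.9734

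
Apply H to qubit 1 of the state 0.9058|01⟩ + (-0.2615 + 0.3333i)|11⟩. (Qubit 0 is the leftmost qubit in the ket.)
0.6405|00⟩ - 0.6405|01⟩ + (-0.1849 + 0.2357i)|10⟩ + (0.1849 - 0.2357i)|11⟩

H on qubit 1 mixes each pair of kets that differ only in qubit 1: amplitudes (a, b) of (|…0…⟩, |…1…⟩) become ((a + b)/√2, (a − b)/√2). Kets absent from the input have amplitude 0.
(|00⟩, |01⟩): (a, b) = (0, 0.9058) → (0.6405, -0.6405)
(|10⟩, |11⟩): (a, b) = (0, (-0.2615 + 0.3333i)) → ((-0.1849 + 0.2357i), (0.1849 - 0.2357i))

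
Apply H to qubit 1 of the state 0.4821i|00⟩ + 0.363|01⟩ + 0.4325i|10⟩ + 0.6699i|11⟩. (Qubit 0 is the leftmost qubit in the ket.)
(0.2567 + 0.3409i)|00⟩ + (-0.2567 + 0.3409i)|01⟩ + 0.7795i|10⟩ - 0.1679i|11⟩

H on qubit 1 mixes each pair of kets that differ only in qubit 1: amplitudes (a, b) of (|…0…⟩, |…1…⟩) become ((a + b)/√2, (a − b)/√2). Kets absent from the input have amplitude 0.
(|00⟩, |01⟩): (a, b) = (0.4821i, 0.363) → ((0.2567 + 0.3409i), (-0.2567 + 0.3409i))
(|10⟩, |11⟩): (a, b) = (0.4325i, 0.6699i) → (0.7795i, -0.1679i)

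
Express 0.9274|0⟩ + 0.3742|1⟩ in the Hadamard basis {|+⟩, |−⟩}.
0.9204|+⟩ + 0.3912|−⟩

With |ψ⟩ = α|0⟩ + β|1⟩, the Hadamard-basis coefficients are ⟨+|ψ⟩ = (α + β)/√2 and ⟨−|ψ⟩ = (α − β)/√2.
Here α = 0.9274, β = 0.3742: (α + β)/√2 = 0.9204, (α − β)/√2 = 0.3912.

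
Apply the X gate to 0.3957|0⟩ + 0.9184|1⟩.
0.9184|0⟩ + 0.3957|1⟩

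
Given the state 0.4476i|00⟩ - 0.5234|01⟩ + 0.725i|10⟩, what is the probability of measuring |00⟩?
0.2003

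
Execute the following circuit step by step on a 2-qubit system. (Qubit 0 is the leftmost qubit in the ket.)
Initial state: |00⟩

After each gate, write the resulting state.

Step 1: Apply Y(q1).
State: i|01⟩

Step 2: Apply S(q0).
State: i|01⟩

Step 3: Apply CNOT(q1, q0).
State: i|11⟩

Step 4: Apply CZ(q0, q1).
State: -i|11⟩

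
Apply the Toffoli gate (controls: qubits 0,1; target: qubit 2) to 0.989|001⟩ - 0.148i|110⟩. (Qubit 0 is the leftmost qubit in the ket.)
0.989|001⟩ - 0.148i|111⟩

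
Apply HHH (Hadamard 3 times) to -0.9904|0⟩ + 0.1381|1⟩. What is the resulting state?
-0.6027|0⟩ - 0.798|1⟩

H² = I, so H^3 = H: a single Hadamard. With (a, b) = (-0.9904, 0.1381), H gives ((a + b)/√2, (a − b)/√2) = (-0.6027, -0.798).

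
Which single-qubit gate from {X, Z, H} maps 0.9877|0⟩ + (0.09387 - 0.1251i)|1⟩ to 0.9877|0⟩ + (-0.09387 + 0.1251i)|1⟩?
Z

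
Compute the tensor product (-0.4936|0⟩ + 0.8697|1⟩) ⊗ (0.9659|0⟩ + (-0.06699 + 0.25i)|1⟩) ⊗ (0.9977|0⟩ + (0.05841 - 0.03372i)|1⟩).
-0.4757|000⟩ + (-0.02785 + 0.01608i)|001⟩ + (0.03299 - 0.1231i)|010⟩ + (-0.00223 - 0.008323i)|011⟩ + 0.8381|100⟩ + (0.04907 - 0.02833i)|101⟩ + (-0.05813 + 0.2169i)|110⟩ + (0.003929 + 0.01466i)|111⟩

amp(|b₁b₂…⟩) = product of the factor amplitudes for bits b₁, b₂, …; only kets whose every factor amplitude is nonzero survive.
|000⟩: (-0.4936)(0.9659)(0.9977) = -0.4757
|001⟩: (-0.4936)(0.9659)(0.05841 - 0.03372i) = (-0.02785 + 0.01608i)
|010⟩: (-0.4936)(-0.06699 + 0.25i)(0.9977) = (0.03299 - 0.1231i)
|011⟩: (-0.4936)(-0.06699 + 0.25i)(0.05841 - 0.03372i) = (-0.00223 - 0.008323i)
|100⟩: (0.8697)(0.9659)(0.9977) = 0.8381
|101⟩: (0.8697)(0.9659)(0.05841 - 0.03372i) = (0.04907 - 0.02833i)
|110⟩: (0.8697)(-0.06699 + 0.25i)(0.9977) = (-0.05813 + 0.2169i)
|111⟩: (0.8697)(-0.06699 + 0.25i)(0.05841 - 0.03372i) = (0.003929 + 0.01466i)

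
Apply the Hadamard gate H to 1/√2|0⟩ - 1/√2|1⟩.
|1⟩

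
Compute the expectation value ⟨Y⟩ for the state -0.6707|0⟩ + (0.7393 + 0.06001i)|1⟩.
-0.0805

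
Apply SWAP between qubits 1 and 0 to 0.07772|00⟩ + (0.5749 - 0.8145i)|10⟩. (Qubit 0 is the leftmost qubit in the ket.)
0.07772|00⟩ + (0.5749 - 0.8145i)|01⟩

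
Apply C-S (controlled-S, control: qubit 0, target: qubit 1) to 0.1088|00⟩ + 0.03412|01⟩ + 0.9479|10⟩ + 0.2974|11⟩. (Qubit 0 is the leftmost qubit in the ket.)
0.1088|00⟩ + 0.03412|01⟩ + 0.9479|10⟩ + 0.2974i|11⟩

C-S leaves the control-|0⟩ kets |00⟩, |01⟩ unchanged and applies S to qubit 1 on the control-|1⟩ pair (|10⟩, |11⟩).
S = [[1, 0], [0, i]].
With a = amp(|10⟩) = 0.9479 and b = amp(|11⟩) = 0.2974:
new amp(|10⟩) = (1)·a = 0.9479
new amp(|11⟩) = (i)·b = 0.2974i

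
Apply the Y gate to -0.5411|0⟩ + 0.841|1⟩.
-0.841i|0⟩ - 0.5411i|1⟩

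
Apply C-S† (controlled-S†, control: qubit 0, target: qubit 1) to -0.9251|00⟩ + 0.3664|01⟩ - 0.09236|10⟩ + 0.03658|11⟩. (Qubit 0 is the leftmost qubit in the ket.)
-0.9251|00⟩ + 0.3664|01⟩ - 0.09236|10⟩ - 0.03658i|11⟩

C-S† leaves the control-|0⟩ kets |00⟩, |01⟩ unchanged and applies S† to qubit 1 on the control-|1⟩ pair (|10⟩, |11⟩).
S† = [[1, 0], [0, -i]].
With a = amp(|10⟩) = -0.09236 and b = amp(|11⟩) = 0.03658:
new amp(|10⟩) = (1)·a = -0.09236
new amp(|11⟩) = (-i)·b = -0.03658i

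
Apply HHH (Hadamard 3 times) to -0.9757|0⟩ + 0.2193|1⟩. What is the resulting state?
-0.5349|0⟩ - 0.845|1⟩

H² = I, so H^3 = H: a single Hadamard. With (a, b) = (-0.9757, 0.2193), H gives ((a + b)/√2, (a − b)/√2) = (-0.5349, -0.845).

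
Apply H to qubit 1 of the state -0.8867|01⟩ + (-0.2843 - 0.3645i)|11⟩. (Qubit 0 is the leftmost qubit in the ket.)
-0.627|00⟩ + 0.627|01⟩ + (-0.201 - 0.2577i)|10⟩ + (0.201 + 0.2577i)|11⟩

H on qubit 1 mixes each pair of kets that differ only in qubit 1: amplitudes (a, b) of (|…0…⟩, |…1…⟩) become ((a + b)/√2, (a − b)/√2). Kets absent from the input have amplitude 0.
(|00⟩, |01⟩): (a, b) = (0, -0.8867) → (-0.627, 0.627)
(|10⟩, |11⟩): (a, b) = (0, (-0.2843 - 0.3645i)) → ((-0.201 - 0.2577i), (0.201 + 0.2577i))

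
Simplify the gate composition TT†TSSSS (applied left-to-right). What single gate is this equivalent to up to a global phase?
T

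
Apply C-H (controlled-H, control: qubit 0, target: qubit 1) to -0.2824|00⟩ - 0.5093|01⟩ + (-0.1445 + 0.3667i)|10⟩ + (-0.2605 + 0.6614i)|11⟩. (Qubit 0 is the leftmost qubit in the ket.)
-0.2824|00⟩ - 0.5093|01⟩ + (-0.2864 + 0.727i)|10⟩ + (0.08202 - 0.2084i)|11⟩

C-H leaves the control-|0⟩ kets |00⟩, |01⟩ unchanged and applies H to qubit 1 on the control-|1⟩ pair (|10⟩, |11⟩).
H = [[1/√2, 1/√2], [1/√2, -1/√2]].
With a = amp(|10⟩) = (-0.1445 + 0.3667i) and b = amp(|11⟩) = (-0.2605 + 0.6614i):
new amp(|10⟩) = (1/√2)·a + (1/√2)·b = (-0.2864 + 0.727i)
new amp(|11⟩) = (1/√2)·a + (-1/√2)·b = (0.08202 - 0.2084i)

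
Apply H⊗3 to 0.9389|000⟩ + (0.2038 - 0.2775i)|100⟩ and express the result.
(0.404 - 0.09811i)|000⟩ + (0.404 - 0.09811i)|001⟩ + (0.404 - 0.09811i)|010⟩ + (0.404 - 0.09811i)|011⟩ + (0.2599 + 0.09811i)|100⟩ + (0.2599 + 0.09811i)|101⟩ + (0.2599 + 0.09811i)|110⟩ + (0.2599 + 0.09811i)|111⟩

H⊗3 gives amp(|y⟩) = (1/2√2) Σ_x (−1)^(x·y) amp(|x⟩), where x·y is the number of positions in which both x and y have a 1.
|000⟩: (0.9389 + (0.2038 - 0.2775i))/(2√2) = (0.404 - 0.09811i)
|001⟩: (0.9389 + (0.2038 - 0.2775i))/(2√2) = (0.404 - 0.09811i)
|010⟩: (0.9389 + (0.2038 - 0.2775i))/(2√2) = (0.404 - 0.09811i)
|011⟩: (0.9389 + (0.2038 - 0.2775i))/(2√2) = (0.404 - 0.09811i)
|100⟩: (0.9389 - (0.2038 - 0.2775i))/(2√2) = (0.2599 + 0.09811i)
|101⟩: (0.9389 - (0.2038 - 0.2775i))/(2√2) = (0.2599 + 0.09811i)
|110⟩: (0.9389 - (0.2038 - 0.2775i))/(2√2) = (0.2599 + 0.09811i)
|111⟩: (0.9389 - (0.2038 - 0.2775i))/(2√2) = (0.2599 + 0.09811i)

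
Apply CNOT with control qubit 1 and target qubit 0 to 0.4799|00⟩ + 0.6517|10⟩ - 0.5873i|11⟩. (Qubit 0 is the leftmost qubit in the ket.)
0.4799|00⟩ - 0.5873i|01⟩ + 0.6517|10⟩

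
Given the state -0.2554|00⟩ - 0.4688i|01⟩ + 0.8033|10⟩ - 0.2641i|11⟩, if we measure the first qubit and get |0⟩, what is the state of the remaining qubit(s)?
-0.4784|0⟩ - 0.8781i|1⟩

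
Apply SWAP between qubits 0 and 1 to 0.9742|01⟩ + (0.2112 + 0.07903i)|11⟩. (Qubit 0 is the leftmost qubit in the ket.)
0.9742|10⟩ + (0.2112 + 0.07903i)|11⟩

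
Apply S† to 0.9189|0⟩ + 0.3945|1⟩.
0.9189|0⟩ - 0.3945i|1⟩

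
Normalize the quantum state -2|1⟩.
-|1⟩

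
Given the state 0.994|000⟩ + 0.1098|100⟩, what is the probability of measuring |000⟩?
0.988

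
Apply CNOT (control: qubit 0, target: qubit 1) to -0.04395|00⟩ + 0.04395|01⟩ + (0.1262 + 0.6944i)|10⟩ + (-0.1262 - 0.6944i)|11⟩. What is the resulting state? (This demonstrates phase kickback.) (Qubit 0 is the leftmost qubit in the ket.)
-0.04395|00⟩ + 0.04395|01⟩ + (-0.1262 - 0.6944i)|10⟩ + (0.1262 + 0.6944i)|11⟩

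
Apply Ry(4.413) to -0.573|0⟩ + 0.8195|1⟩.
-0.3192|0⟩ - 0.9476|1⟩

Ry(4.413) = [[cos(θ/2), −sin(θ/2)], [sin(θ/2), cos(θ/2)]]; θ = 4.413, cos(θ/2) ≈ -0.593744, sin(θ/2) ≈ 0.804654.
With a = amp(|0⟩) = -0.573 and b = amp(|1⟩) = 0.8195:
new amp(|0⟩) = (-0.593744)·a + (-0.804654)·b = -0.3192
new amp(|1⟩) = (0.804654)·a + (-0.593744)·b = -0.9476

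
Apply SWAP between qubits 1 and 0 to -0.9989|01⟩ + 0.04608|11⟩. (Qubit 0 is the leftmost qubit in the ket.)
-0.9989|10⟩ + 0.04608|11⟩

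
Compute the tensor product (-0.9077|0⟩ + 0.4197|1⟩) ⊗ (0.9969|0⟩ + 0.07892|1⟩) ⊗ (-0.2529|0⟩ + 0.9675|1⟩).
0.2288|000⟩ - 0.8755|001⟩ + 0.01812|010⟩ - 0.06931|011⟩ - 0.1058|100⟩ + 0.4048|101⟩ - 0.008377|110⟩ + 0.03205|111⟩

amp(|b₁b₂…⟩) = product of the factor amplitudes for bits b₁, b₂, …; only kets whose every factor amplitude is nonzero survive.
|000⟩: (-0.9077)(0.9969)(-0.2529) = 0.2288
|001⟩: (-0.9077)(0.9969)(0.9675) = -0.8755
|010⟩: (-0.9077)(0.07892)(-0.2529) = 0.01812
|011⟩: (-0.9077)(0.07892)(0.9675) = -0.06931
|100⟩: (0.4197)(0.9969)(-0.2529) = -0.1058
|101⟩: (0.4197)(0.9969)(0.9675) = 0.4048
|110⟩: (0.4197)(0.07892)(-0.2529) = -0.008377
|111⟩: (0.4197)(0.07892)(0.9675) = 0.03205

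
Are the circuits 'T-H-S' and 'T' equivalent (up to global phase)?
No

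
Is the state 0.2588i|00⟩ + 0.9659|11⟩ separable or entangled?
Entangled

Writing the state as a|00⟩ + b|01⟩ + c|10⟩ + d|11⟩, it is a product state iff ad − bc = 0.
Here (a, b, c, d) = (0.2588i, 0, 0, 0.9659): ad − bc = (0.2588i)(0.9659) − (0)(0) = 0.25i ≠ 0, so the state is entangled.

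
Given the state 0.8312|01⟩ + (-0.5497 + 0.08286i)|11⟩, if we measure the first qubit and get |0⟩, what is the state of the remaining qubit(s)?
|1⟩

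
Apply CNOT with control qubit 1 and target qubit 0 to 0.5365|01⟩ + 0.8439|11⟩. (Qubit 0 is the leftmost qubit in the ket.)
0.8439|01⟩ + 0.5365|11⟩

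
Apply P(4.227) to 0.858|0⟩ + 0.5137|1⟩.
0.858|0⟩ + (-0.2397 - 0.4544i)|1⟩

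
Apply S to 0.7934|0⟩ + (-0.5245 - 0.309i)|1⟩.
0.7934|0⟩ + (0.309 - 0.5245i)|1⟩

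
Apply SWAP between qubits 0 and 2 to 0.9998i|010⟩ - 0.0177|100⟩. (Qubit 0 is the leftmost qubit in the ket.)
-0.0177|001⟩ + 0.9998i|010⟩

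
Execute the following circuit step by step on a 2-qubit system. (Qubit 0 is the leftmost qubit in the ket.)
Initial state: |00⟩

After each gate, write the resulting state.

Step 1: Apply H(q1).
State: 1/√2|00⟩ + 1/√2|01⟩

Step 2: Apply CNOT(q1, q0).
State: 1/√2|00⟩ + 1/√2|11⟩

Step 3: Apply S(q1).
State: 1/√2|00⟩ + (1/√2)i|11⟩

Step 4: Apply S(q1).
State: 1/√2|00⟩ - 1/√2|11⟩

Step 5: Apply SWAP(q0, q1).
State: 1/√2|00⟩ - 1/√2|11⟩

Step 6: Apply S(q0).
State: 1/√2|00⟩ - (1/√2)i|11⟩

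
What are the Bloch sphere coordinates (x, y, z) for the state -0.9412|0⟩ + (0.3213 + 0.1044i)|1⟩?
(-0.6048, -0.1965, 0.7717)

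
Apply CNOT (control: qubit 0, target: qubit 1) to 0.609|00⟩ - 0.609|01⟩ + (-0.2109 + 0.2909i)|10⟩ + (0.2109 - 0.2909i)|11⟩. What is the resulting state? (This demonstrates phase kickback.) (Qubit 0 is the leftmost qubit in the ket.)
0.609|00⟩ - 0.609|01⟩ + (0.2109 - 0.2909i)|10⟩ + (-0.2109 + 0.2909i)|11⟩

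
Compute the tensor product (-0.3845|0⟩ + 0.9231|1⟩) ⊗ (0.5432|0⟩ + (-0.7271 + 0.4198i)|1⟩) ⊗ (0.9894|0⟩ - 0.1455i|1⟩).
-0.2066|000⟩ + 0.03039i|001⟩ + (0.2766 - 0.1597i)|010⟩ + (-0.02349 - 0.04068i)|011⟩ + 0.4961|100⟩ - 0.07296i|101⟩ + (-0.6641 + 0.3834i)|110⟩ + (0.05638 + 0.09766i)|111⟩

amp(|b₁b₂…⟩) = product of the factor amplitudes for bits b₁, b₂, …; only kets whose every factor amplitude is nonzero survive.
|000⟩: (-0.3845)(0.5432)(0.9894) = -0.2066
|001⟩: (-0.3845)(0.5432)(-0.1455i) = 0.03039i
|010⟩: (-0.3845)(-0.7271 + 0.4198i)(0.9894) = (0.2766 - 0.1597i)
|011⟩: (-0.3845)(-0.7271 + 0.4198i)(-0.1455i) = (-0.02349 - 0.04068i)
|100⟩: (0.9231)(0.5432)(0.9894) = 0.4961
|101⟩: (0.9231)(0.5432)(-0.1455i) = -0.07296i
|110⟩: (0.9231)(-0.7271 + 0.4198i)(0.9894) = (-0.6641 + 0.3834i)
|111⟩: (0.9231)(-0.7271 + 0.4198i)(-0.1455i) = (0.05638 + 0.09766i)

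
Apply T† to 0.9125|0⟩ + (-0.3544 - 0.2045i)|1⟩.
0.9125|0⟩ + (-0.3952 + 0.106i)|1⟩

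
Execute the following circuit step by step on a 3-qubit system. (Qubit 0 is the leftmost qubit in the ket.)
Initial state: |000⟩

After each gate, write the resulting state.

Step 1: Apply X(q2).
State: |001⟩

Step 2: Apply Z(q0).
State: |001⟩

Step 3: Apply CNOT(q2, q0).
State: |101⟩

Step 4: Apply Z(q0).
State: -|101⟩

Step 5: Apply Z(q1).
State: -|101⟩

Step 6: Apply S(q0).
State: -i|101⟩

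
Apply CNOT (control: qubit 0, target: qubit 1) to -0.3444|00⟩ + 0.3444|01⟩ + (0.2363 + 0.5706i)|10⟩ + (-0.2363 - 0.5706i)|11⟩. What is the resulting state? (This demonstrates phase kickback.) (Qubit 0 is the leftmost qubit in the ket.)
-0.3444|00⟩ + 0.3444|01⟩ + (-0.2363 - 0.5706i)|10⟩ + (0.2363 + 0.5706i)|11⟩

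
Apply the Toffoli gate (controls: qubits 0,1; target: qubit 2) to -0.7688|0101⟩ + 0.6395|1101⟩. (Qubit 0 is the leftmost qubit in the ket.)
-0.7688|0101⟩ + 0.6395|1111⟩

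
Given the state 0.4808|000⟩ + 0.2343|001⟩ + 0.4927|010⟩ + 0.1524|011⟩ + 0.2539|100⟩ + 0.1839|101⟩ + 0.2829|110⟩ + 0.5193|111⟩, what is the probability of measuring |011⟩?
0.02323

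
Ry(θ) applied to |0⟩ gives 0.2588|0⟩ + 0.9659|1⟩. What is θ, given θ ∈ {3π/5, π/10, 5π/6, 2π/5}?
5π/6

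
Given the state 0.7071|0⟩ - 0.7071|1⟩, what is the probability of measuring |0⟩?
0.5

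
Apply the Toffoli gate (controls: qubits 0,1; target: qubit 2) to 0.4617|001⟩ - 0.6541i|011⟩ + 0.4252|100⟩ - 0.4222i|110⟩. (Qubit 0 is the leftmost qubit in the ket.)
0.4617|001⟩ - 0.6541i|011⟩ + 0.4252|100⟩ - 0.4222i|111⟩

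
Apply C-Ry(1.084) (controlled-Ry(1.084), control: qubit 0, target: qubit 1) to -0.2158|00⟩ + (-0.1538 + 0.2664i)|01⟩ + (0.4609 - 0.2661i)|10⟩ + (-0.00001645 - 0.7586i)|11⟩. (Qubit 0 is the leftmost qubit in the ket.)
-0.2158|00⟩ + (-0.1538 + 0.2664i)|01⟩ + (0.3949 + 0.1634i)|10⟩ + (0.2377 - 0.7871i)|11⟩

C-Ry(1.084) leaves the control-|0⟩ kets |00⟩, |01⟩ unchanged and applies Ry(1.084) to qubit 1 on the control-|1⟩ pair (|10⟩, |11⟩).
Ry(1.084) = [[cos(θ/2), −sin(θ/2)], [sin(θ/2), cos(θ/2)]]; θ = 1.084, cos(θ/2) ≈ 0.856679, sin(θ/2) ≈ 0.51585.
With a = amp(|10⟩) = (0.4609 - 0.2661i) and b = amp(|11⟩) = (-0.00001645 - 0.7586i):
new amp(|10⟩) = (0.856679)·a + (-0.51585)·b = (0.3949 + 0.1634i)
new amp(|11⟩) = (0.51585)·a + (0.856679)·b = (0.2377 - 0.7871i)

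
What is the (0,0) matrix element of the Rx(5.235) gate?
-0.8658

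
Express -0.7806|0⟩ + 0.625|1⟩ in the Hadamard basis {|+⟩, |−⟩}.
-0.11|+⟩ - 0.9939|−⟩

With |ψ⟩ = α|0⟩ + β|1⟩, the Hadamard-basis coefficients are ⟨+|ψ⟩ = (α + β)/√2 and ⟨−|ψ⟩ = (α − β)/√2.
Here α = -0.7806, β = 0.625: (α + β)/√2 = -0.11, (α − β)/√2 = -0.9939.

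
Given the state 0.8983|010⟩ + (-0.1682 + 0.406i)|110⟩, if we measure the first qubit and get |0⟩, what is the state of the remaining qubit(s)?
|10⟩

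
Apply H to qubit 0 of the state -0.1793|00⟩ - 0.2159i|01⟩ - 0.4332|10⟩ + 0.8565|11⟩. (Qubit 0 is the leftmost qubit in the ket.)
-0.4331|00⟩ + (0.6056 - 0.1527i)|01⟩ + 0.1795|10⟩ + (-0.6056 - 0.1527i)|11⟩

H on qubit 0 mixes each pair of kets that differ only in qubit 0: amplitudes (a, b) of (|…0…⟩, |…1…⟩) become ((a + b)/√2, (a − b)/√2). Kets absent from the input have amplitude 0.
(|00⟩, |10⟩): (a, b) = (-0.1793, -0.4332) → (-0.4331, 0.1795)
(|01⟩, |11⟩): (a, b) = (-0.2159i, 0.8565) → ((0.6056 - 0.1527i), (-0.6056 - 0.1527i))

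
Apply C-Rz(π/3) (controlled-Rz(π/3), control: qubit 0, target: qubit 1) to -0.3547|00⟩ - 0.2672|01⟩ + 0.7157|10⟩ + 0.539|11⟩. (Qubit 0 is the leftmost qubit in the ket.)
-0.3547|00⟩ - 0.2672|01⟩ + (0.6198 - 0.3579i)|10⟩ + (0.4668 + 0.2695i)|11⟩

C-Rz(π/3) leaves the control-|0⟩ kets |00⟩, |01⟩ unchanged and applies Rz(π/3) to qubit 1 on the control-|1⟩ pair (|10⟩, |11⟩).
Rz(π/3) = [[e^(−iθ/2), 0], [0, e^(iθ/2)]] with e^(±iθ/2) = cos(θ/2) ± i·sin(θ/2); θ = π/3, cos(θ/2) ≈ 0.866025, sin(θ/2) ≈ 0.5.
With a = amp(|10⟩) = 0.7157 and b = amp(|11⟩) = 0.539:
new amp(|10⟩) = (0.866025 - 0.5i)·a = (0.6198 - 0.3579i)
new amp(|11⟩) = (0.866025 + 0.5i)·b = (0.4668 + 0.2695i)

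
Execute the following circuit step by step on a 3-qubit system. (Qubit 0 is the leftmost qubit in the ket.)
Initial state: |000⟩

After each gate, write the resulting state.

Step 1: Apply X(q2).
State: |001⟩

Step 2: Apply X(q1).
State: |011⟩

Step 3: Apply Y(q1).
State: -i|001⟩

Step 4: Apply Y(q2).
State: -|000⟩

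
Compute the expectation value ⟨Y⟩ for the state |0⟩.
0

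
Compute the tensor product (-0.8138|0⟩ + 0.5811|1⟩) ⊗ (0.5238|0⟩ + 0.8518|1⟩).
-0.4263|00⟩ - 0.6932|01⟩ + 0.3044|10⟩ + 0.495|11⟩

amp(|b₁b₂…⟩) = product of the factor amplitudes for bits b₁, b₂, …; only kets whose every factor amplitude is nonzero survive.
|00⟩: (-0.8138)(0.5238) = -0.4263
|01⟩: (-0.8138)(0.8518) = -0.6932
|10⟩: (0.5811)(0.5238) = 0.3044
|11⟩: (0.5811)(0.8518) = 0.495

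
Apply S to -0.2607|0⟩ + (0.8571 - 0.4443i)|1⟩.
-0.2607|0⟩ + (0.4443 + 0.8571i)|1⟩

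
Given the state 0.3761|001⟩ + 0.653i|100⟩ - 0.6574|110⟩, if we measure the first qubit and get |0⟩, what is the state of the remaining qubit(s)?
|01⟩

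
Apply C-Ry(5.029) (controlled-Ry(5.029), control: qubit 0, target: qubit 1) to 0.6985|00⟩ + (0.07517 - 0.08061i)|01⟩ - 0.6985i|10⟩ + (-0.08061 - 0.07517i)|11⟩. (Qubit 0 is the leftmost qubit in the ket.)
0.6985|00⟩ + (0.07517 - 0.08061i)|01⟩ + (0.0473 + 0.6097i)|10⟩ + (0.06527 - 0.349i)|11⟩

C-Ry(5.029) leaves the control-|0⟩ kets |00⟩, |01⟩ unchanged and applies Ry(5.029) to qubit 1 on the control-|1⟩ pair (|10⟩, |11⟩).
Ry(5.029) = [[cos(θ/2), −sin(θ/2)], [sin(θ/2), cos(θ/2)]]; θ = 5.029, cos(θ/2) ≈ -0.809737, sin(θ/2) ≈ 0.586793.
With a = amp(|10⟩) = -0.6985i and b = amp(|11⟩) = (-0.08061 - 0.07517i):
new amp(|10⟩) = (-0.809737)·a + (-0.586793)·b = (0.0473 + 0.6097i)
new amp(|11⟩) = (0.586793)·a + (-0.809737)·b = (0.06527 - 0.349i)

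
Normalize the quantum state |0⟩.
|0⟩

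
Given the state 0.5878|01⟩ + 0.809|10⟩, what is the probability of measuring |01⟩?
0.3455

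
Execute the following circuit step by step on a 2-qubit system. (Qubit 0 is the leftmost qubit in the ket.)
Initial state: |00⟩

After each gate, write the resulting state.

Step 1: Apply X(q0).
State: |10⟩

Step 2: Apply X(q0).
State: |00⟩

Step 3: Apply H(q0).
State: 1/√2|00⟩ + 1/√2|10⟩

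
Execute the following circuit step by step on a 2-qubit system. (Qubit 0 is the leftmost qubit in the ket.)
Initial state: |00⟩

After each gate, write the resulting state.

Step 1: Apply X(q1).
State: |01⟩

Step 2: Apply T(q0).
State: |01⟩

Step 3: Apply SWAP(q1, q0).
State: |10⟩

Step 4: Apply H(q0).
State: 1/√2|00⟩ - 1/√2|10⟩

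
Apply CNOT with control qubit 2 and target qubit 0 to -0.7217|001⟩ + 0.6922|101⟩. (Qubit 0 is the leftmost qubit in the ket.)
0.6922|001⟩ - 0.7217|101⟩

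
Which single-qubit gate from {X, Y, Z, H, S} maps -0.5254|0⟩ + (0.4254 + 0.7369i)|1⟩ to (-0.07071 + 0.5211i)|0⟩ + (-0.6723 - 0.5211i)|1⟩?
H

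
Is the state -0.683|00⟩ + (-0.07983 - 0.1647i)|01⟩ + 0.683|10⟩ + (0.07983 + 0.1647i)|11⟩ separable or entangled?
Separable

Writing the state as a|00⟩ + b|01⟩ + c|10⟩ + d|11⟩, it is a product state iff ad − bc = 0.
Here (a, b, c, d) = (-0.683, (-0.07983 - 0.1647i), 0.683, (0.07983 + 0.1647i)): ad − bc = (-0.683)(0.07983 + 0.1647i) − (-0.07983 - 0.1647i)(0.683) = 0, so the state is separable.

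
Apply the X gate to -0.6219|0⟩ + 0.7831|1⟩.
0.7831|0⟩ - 0.6219|1⟩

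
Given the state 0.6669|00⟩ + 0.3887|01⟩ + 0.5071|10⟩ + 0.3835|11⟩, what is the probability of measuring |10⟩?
0.2572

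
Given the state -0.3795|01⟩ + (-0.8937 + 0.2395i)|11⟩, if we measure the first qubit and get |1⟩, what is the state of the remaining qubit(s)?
(-0.9659 + 0.2589i)|1⟩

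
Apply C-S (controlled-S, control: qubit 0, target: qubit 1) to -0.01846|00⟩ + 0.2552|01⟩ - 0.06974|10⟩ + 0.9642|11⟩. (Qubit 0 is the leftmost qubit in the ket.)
-0.01846|00⟩ + 0.2552|01⟩ - 0.06974|10⟩ + 0.9642i|11⟩

C-S leaves the control-|0⟩ kets |00⟩, |01⟩ unchanged and applies S to qubit 1 on the control-|1⟩ pair (|10⟩, |11⟩).
S = [[1, 0], [0, i]].
With a = amp(|10⟩) = -0.06974 and b = amp(|11⟩) = 0.9642:
new amp(|10⟩) = (1)·a = -0.06974
new amp(|11⟩) = (i)·b = 0.9642i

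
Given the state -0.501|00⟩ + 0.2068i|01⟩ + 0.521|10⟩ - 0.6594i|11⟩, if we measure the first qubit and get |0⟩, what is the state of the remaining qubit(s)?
-0.9243|0⟩ + 0.3815i|1⟩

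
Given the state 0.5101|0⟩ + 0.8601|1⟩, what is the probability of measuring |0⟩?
0.2602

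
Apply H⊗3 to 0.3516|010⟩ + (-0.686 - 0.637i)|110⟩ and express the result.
(-0.1182 - 0.2252i)|000⟩ + (-0.1182 - 0.2252i)|001⟩ + (0.1182 + 0.2252i)|010⟩ + (0.1182 + 0.2252i)|011⟩ + (0.3668 + 0.2252i)|100⟩ + (0.3668 + 0.2252i)|101⟩ + (-0.3668 - 0.2252i)|110⟩ + (-0.3668 - 0.2252i)|111⟩

H⊗3 gives amp(|y⟩) = (1/2√2) Σ_x (−1)^(x·y) amp(|x⟩), where x·y is the number of positions in which both x and y have a 1.
|000⟩: (0.3516 + (-0.686 - 0.637i))/(2√2) = (-0.1182 - 0.2252i)
|001⟩: (0.3516 + (-0.686 - 0.637i))/(2√2) = (-0.1182 - 0.2252i)
|010⟩: (-0.3516 - (-0.686 - 0.637i))/(2√2) = (0.1182 + 0.2252i)
|011⟩: (-0.3516 - (-0.686 - 0.637i))/(2√2) = (0.1182 + 0.2252i)
|100⟩: (0.3516 - (-0.686 - 0.637i))/(2√2) = (0.3668 + 0.2252i)
|101⟩: (0.3516 - (-0.686 - 0.637i))/(2√2) = (0.3668 + 0.2252i)
|110⟩: (-0.3516 + (-0.686 - 0.637i))/(2√2) = (-0.3668 - 0.2252i)
|111⟩: (-0.3516 + (-0.686 - 0.637i))/(2√2) = (-0.3668 - 0.2252i)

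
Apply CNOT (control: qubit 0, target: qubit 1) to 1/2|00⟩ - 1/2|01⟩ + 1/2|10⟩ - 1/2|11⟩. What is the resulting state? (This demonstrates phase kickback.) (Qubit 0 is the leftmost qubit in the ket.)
1/2|00⟩ - 1/2|01⟩ - 1/2|10⟩ + 1/2|11⟩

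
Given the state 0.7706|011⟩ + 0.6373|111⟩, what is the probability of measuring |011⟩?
0.5938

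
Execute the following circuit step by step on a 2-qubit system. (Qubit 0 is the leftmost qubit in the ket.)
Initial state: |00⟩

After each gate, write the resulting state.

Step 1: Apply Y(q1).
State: i|01⟩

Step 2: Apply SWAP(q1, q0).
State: i|10⟩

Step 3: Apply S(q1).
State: i|10⟩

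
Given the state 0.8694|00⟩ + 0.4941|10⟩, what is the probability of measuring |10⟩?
0.2441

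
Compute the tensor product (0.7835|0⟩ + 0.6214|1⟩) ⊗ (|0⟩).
0.7835|00⟩ + 0.6214|10⟩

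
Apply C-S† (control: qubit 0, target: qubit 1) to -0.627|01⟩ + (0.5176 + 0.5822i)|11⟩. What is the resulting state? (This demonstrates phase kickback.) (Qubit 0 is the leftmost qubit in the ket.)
-0.627|01⟩ + (0.5822 - 0.5176i)|11⟩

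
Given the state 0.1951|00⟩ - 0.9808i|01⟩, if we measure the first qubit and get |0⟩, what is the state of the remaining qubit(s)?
0.1951|0⟩ - 0.9808i|1⟩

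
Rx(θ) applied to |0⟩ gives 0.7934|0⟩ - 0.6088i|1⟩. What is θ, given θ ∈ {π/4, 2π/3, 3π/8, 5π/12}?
5π/12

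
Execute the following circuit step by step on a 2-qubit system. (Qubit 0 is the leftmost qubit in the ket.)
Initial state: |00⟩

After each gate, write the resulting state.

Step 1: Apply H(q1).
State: 1/√2|00⟩ + 1/√2|01⟩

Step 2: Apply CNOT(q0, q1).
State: 1/√2|00⟩ + 1/√2|01⟩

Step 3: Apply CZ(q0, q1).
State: 1/√2|00⟩ + 1/√2|01⟩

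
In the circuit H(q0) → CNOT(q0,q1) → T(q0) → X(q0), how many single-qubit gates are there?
3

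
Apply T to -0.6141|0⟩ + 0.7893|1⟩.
-0.6141|0⟩ + (0.5581 + 0.5581i)|1⟩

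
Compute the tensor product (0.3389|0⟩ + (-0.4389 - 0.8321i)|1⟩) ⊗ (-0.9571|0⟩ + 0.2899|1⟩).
-0.3244|00⟩ + 0.09825|01⟩ + (0.4201 + 0.7964i)|10⟩ + (-0.1272 - 0.2412i)|11⟩

amp(|b₁b₂…⟩) = product of the factor amplitudes for bits b₁, b₂, …; only kets whose every factor amplitude is nonzero survive.
|00⟩: (0.3389)(-0.9571) = -0.3244
|01⟩: (0.3389)(0.2899) = 0.09825
|10⟩: (-0.4389 - 0.8321i)(-0.9571) = (0.4201 + 0.7964i)
|11⟩: (-0.4389 - 0.8321i)(0.2899) = (-0.1272 - 0.2412i)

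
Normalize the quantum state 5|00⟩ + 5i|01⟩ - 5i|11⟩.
1/√3|00⟩ + (1/√3)i|01⟩ - (1/√3)i|11⟩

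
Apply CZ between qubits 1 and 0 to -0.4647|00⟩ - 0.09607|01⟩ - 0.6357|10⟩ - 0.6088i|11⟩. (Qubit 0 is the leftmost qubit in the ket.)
-0.4647|00⟩ - 0.09607|01⟩ - 0.6357|10⟩ + 0.6088i|11⟩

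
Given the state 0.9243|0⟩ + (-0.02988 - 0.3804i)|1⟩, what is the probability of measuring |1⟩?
0.1456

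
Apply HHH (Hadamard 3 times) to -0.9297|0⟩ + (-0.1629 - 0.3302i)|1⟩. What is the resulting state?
(-0.7726 - 0.2335i)|0⟩ + (-0.5422 + 0.2335i)|1⟩

H² = I, so H^3 = H: a single Hadamard. With (a, b) = (-0.9297, (-0.1629 - 0.3302i)), H gives ((a + b)/√2, (a − b)/√2) = ((-0.7726 - 0.2335i), (-0.5422 + 0.2335i)).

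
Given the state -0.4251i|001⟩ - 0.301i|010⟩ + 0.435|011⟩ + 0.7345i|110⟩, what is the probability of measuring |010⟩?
0.0906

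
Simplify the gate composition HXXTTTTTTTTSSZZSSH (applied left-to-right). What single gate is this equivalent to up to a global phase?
I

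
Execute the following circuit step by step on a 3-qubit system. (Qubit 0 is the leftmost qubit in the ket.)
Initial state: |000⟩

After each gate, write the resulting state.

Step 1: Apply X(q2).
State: |001⟩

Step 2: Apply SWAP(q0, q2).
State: |100⟩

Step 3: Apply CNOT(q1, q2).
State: |100⟩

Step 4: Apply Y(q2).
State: i|101⟩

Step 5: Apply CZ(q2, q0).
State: -i|101⟩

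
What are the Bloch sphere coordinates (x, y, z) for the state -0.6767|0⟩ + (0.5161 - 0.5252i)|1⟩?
(-0.6985, 0.7108, -0.08427)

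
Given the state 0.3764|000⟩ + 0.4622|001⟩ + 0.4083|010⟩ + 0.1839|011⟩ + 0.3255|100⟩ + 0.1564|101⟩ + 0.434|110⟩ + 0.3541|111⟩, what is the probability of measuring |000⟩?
0.1417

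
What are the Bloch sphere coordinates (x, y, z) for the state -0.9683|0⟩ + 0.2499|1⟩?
(-0.484, 0, 0.8752)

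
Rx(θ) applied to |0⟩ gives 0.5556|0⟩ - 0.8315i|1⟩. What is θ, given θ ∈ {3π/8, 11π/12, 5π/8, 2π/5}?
5π/8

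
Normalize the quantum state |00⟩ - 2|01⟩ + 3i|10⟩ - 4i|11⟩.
0.1826|00⟩ - 0.3651|01⟩ + 0.5477i|10⟩ - 0.7303i|11⟩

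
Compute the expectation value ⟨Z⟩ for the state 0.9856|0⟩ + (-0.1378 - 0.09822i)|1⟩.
0.9428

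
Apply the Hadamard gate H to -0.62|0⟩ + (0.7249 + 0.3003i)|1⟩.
(0.07418 + 0.2123i)|0⟩ + (-0.951 - 0.2123i)|1⟩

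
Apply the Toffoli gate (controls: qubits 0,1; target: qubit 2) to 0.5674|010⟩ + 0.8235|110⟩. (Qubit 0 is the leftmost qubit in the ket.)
0.5674|010⟩ + 0.8235|111⟩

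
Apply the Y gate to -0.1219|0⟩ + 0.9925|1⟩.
-0.9925i|0⟩ - 0.1219i|1⟩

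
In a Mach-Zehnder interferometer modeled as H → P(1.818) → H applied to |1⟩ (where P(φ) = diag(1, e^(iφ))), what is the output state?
(0.6223 - 0.4848i)|0⟩ + (0.3777 + 0.4848i)|1⟩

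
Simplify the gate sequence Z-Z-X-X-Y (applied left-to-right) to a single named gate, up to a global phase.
Y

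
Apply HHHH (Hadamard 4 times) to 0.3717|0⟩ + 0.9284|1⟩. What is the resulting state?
0.3717|0⟩ + 0.9284|1⟩

H² = I, so an even number of Hadamards cancels: H^4 = I and the state is unchanged.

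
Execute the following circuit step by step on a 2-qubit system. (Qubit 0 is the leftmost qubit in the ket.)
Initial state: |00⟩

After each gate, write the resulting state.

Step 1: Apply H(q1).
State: 1/√2|00⟩ + 1/√2|01⟩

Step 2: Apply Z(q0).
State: 1/√2|00⟩ + 1/√2|01⟩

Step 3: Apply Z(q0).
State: 1/√2|00⟩ + 1/√2|01⟩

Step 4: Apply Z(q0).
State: 1/√2|00⟩ + 1/√2|01⟩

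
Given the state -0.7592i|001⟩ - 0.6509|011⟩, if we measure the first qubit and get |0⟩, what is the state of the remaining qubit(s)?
-0.7592i|01⟩ - 0.6509|11⟩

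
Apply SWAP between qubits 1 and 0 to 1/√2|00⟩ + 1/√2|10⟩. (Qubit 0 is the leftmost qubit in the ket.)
1/√2|00⟩ + 1/√2|01⟩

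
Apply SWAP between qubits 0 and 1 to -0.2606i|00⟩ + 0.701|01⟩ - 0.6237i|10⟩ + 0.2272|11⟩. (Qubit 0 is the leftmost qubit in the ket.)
-0.2606i|00⟩ - 0.6237i|01⟩ + 0.701|10⟩ + 0.2272|11⟩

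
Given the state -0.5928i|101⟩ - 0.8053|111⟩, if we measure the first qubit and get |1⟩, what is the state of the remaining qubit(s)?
-0.5928i|01⟩ - 0.8053|11⟩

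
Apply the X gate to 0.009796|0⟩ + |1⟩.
|0⟩ + 0.009796|1⟩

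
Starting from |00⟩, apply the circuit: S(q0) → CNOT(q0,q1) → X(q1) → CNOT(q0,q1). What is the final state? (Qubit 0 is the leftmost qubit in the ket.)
|01⟩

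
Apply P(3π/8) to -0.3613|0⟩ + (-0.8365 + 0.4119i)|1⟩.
-0.3613|0⟩ + (-0.7007 - 0.6152i)|1⟩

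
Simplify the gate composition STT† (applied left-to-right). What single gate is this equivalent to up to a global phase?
S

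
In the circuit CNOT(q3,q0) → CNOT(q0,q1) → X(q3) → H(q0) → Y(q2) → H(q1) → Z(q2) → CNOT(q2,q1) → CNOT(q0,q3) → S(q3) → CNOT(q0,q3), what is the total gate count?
11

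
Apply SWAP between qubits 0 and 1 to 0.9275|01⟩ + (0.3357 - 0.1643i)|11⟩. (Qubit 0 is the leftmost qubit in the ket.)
0.9275|10⟩ + (0.3357 - 0.1643i)|11⟩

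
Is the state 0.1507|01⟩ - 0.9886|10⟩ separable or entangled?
Entangled

Writing the state as a|00⟩ + b|01⟩ + c|10⟩ + d|11⟩, it is a product state iff ad − bc = 0.
Here (a, b, c, d) = (0, 0.1507, -0.9886, 0): ad − bc = (0)(0) − (0.1507)(-0.9886) = 0.149 ≠ 0, so the state is entangled.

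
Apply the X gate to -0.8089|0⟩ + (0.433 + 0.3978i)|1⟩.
(0.433 + 0.3978i)|0⟩ - 0.8089|1⟩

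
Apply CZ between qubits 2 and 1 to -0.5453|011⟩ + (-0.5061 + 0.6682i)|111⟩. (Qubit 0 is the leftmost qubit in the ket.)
0.5453|011⟩ + (0.5061 - 0.6682i)|111⟩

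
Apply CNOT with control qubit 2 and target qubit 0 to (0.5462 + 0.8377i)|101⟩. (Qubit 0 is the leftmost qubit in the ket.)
(0.5462 + 0.8377i)|001⟩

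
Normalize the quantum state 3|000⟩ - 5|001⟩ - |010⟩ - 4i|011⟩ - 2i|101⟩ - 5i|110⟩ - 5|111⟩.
0.2928|000⟩ - 0.488|001⟩ - 0.09759|010⟩ - 0.3904i|011⟩ - 0.1952i|101⟩ - 0.488i|110⟩ - 0.488|111⟩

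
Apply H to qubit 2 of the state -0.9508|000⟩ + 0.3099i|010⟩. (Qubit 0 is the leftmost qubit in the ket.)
-0.6723|000⟩ - 0.6723|001⟩ + 0.2191i|010⟩ + 0.2191i|011⟩

H on qubit 2 mixes each pair of kets that differ only in qubit 2: amplitudes (a, b) of (|…0…⟩, |…1…⟩) become ((a + b)/√2, (a − b)/√2). Kets absent from the input have amplitude 0.
(|000⟩, |001⟩): (a, b) = (-0.9508, 0) → (-0.6723, -0.6723)
(|010⟩, |011⟩): (a, b) = (0.3099i, 0) → (0.2191i, 0.2191i)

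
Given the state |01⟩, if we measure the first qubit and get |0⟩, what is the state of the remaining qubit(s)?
|1⟩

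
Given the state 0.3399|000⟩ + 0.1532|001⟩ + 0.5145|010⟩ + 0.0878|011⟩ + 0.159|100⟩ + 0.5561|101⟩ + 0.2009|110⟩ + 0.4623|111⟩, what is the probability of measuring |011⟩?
0.007709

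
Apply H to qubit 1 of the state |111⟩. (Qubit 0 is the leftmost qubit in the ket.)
1/√2|101⟩ - 1/√2|111⟩

H on qubit 1 mixes each pair of kets that differ only in qubit 1: amplitudes (a, b) of (|…0…⟩, |…1…⟩) become ((a + b)/√2, (a − b)/√2). Kets absent from the input have amplitude 0.
(|101⟩, |111⟩): (a, b) = (0, 1) → (1/√2, -1/√2)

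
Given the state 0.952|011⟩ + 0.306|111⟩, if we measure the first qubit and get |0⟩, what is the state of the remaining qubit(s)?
|11⟩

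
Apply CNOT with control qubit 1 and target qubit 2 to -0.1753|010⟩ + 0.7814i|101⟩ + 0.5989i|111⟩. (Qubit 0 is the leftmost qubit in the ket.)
-0.1753|011⟩ + 0.7814i|101⟩ + 0.5989i|110⟩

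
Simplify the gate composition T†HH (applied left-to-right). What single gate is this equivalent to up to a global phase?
T†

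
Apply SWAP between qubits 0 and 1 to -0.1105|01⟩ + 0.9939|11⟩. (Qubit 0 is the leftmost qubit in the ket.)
-0.1105|10⟩ + 0.9939|11⟩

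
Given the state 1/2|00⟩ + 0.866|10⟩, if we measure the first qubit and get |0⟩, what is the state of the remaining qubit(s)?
|0⟩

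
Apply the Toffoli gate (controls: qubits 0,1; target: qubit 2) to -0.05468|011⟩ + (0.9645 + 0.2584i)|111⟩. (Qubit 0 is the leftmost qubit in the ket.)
-0.05468|011⟩ + (0.9645 + 0.2584i)|110⟩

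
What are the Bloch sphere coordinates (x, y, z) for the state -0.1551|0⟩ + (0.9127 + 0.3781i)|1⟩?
(-0.2831, -0.1173, -0.9519)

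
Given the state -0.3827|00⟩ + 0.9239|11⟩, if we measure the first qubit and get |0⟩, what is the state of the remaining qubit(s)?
-|0⟩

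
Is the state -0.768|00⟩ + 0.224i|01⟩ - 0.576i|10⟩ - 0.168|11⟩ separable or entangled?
Separable

Writing the state as a|00⟩ + b|01⟩ + c|10⟩ + d|11⟩, it is a product state iff ad − bc = 0.
Here (a, b, c, d) = (-0.768, 0.224i, -0.576i, -0.168): ad − bc = (-0.768)(-0.168) − (0.224i)(-0.576i) = 0, so the state is separable.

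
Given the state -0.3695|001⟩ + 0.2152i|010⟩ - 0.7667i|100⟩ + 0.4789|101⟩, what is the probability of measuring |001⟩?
0.1365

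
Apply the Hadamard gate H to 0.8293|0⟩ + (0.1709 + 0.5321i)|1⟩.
(0.7072 + 0.3763i)|0⟩ + (0.4656 - 0.3763i)|1⟩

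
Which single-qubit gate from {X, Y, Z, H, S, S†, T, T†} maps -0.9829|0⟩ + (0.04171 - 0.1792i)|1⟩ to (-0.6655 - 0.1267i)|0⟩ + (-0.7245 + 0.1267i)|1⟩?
H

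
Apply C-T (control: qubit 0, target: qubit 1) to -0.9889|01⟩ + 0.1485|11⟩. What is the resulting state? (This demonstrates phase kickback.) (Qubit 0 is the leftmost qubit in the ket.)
-0.9889|01⟩ + (0.105 + 0.105i)|11⟩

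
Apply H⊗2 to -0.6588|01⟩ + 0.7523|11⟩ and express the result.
0.04675|00⟩ - 0.04675|01⟩ - 0.7056|10⟩ + 0.7056|11⟩

H⊗2 gives amp(|y⟩) = (1/2) Σ_x (−1)^(x·y) amp(|x⟩), where x·y is the number of positions in which both x and y have a 1.
|00⟩: (-0.6588 + 0.7523)/2 = 0.04675
|01⟩: (0.6588 - 0.7523)/2 = -0.04675
|10⟩: (-0.6588 - 0.7523)/2 = -0.7056
|11⟩: (0.6588 + 0.7523)/2 = 0.7056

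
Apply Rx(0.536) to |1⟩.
-0.2648i|0⟩ + 0.9643|1⟩

Rx(0.536) = [[cos(θ/2), −i·sin(θ/2)], [−i·sin(θ/2), cos(θ/2)]]; θ = 0.536, cos(θ/2) ≈ 0.964302, sin(θ/2) ≈ 0.264803.
With a = amp(|0⟩) = 0 and b = amp(|1⟩) = 1:
new amp(|0⟩) = (0.964302)·a + (-0.264803i)·b = -0.2648i
new amp(|1⟩) = (-0.264803i)·a + (0.964302)·b = 0.9643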